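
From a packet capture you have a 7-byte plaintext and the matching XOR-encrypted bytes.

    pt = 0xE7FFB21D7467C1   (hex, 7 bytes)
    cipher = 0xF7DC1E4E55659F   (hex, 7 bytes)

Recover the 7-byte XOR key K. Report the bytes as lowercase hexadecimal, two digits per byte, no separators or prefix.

Since cipher = pt ⊕ K, XORing both sides with pt gives K = pt ⊕ cipher.
231 ⊕ 247 =  16
255 ⊕ 220 =  35
178 ⊕  30 = 172
 29 ⊕  78 =  83
116 ⊕  85 =  33
103 ⊕ 101 =   2
193 ⊕ 159 =  94

1023ac5321025e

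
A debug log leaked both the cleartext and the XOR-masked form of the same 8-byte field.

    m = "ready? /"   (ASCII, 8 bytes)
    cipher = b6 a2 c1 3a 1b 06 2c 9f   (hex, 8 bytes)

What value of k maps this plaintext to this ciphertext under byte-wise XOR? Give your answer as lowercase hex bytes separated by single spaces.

c4 c7 a0 5e 62 39 0c b0

Since cipher = m ⊕ k, XORing both sides with m gives k = m ⊕ cipher.
72 XOR b6 = c4
65 XOR a2 = c7
61 XOR c1 = a0
64 XOR 3a = 5e
79 XOR 1b = 62
3f XOR 06 = 39
20 XOR 2c = 0c
2f XOR 9f = b0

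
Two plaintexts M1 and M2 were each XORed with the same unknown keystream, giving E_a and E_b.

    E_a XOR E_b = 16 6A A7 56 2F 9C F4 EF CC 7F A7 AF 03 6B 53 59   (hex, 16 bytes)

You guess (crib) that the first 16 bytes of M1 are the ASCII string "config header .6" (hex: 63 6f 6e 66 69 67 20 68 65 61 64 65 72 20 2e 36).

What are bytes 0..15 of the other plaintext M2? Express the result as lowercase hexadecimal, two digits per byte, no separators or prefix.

Since E_a ⊕ E_b = M1 ⊕ M2, XORing with the guessed M1 bytes yields the corresponding M2 bytes: M2 = (E_a ⊕ E_b) ⊕ M1.
 22 xor  99 = 117
106 xor 111 =   5
167 xor 110 = 201
 86 xor 102 =  48
 47 xor 105 =  70
156 xor 103 = 251
244 xor  32 = 212
239 xor 104 = 135
204 xor 101 = 169
127 xor  97 =  30
167 xor 100 = 195
175 xor 101 = 202
  3 xor 114 = 113
107 xor  32 =  75
 83 xor  46 = 125
 89 xor  54 = 111

7505c93046fbd487a91ec3ca714b7d6f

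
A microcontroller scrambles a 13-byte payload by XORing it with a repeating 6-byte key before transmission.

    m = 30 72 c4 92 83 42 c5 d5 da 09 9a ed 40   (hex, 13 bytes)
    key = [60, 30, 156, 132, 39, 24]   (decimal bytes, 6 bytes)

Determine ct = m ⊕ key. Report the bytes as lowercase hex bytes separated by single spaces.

The 6-byte key repeats, so the effective keystream is 3c 1e 9c 84 27 18 3c 1e 9c 84 27 18 3c.
byte 0: 30 ^ 3c = 0c
byte 1: 72 ^ 1e = 6c
byte 2: c4 ^ 9c = 58
byte 3: 92 ^ 84 = 16
byte 4: 83 ^ 27 = a4
byte 5: 42 ^ 18 = 5a
byte 6: c5 ^ 3c = f9
byte 7: d5 ^ 1e = cb
byte 8: da ^ 9c = 46
byte 9: 09 ^ 84 = 8d
byte 10: 9a ^ 27 = bd
byte 11: ed ^ 18 = f5
byte 12: 40 ^ 3c = 7c

0c 6c 58 16 a4 5a f9 cb 46 8d bd f5 7c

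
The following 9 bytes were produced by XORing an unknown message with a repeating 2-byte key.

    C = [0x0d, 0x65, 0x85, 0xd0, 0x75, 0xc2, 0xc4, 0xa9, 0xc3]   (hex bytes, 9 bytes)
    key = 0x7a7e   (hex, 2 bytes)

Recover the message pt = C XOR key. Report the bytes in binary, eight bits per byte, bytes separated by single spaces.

01110111 00011011 11111111 10101110 00001111 10111100 10111110 11010111 10111001

The 2-byte key repeats, so the effective keystream is 7a 7e 7a 7e 7a 7e 7a 7e 7a.
byte 0:  13 XOR 122 = 119
byte 1: 101 XOR 126 =  27
byte 2: 133 XOR 122 = 255
byte 3: 208 XOR 126 = 174
byte 4: 117 XOR 122 =  15
byte 5: 194 XOR 126 = 188
byte 6: 196 XOR 122 = 190
byte 7: 169 XOR 126 = 215
byte 8: 195 XOR 122 = 185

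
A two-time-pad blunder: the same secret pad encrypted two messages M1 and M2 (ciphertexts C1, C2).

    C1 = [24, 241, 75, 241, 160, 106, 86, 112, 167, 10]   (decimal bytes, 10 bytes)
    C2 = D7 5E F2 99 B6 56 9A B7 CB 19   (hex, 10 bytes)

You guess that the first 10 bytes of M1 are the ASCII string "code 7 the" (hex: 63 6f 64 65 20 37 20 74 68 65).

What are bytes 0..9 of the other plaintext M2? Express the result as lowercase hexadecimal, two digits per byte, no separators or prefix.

acc0dd0d360becb30476

First, C1 ⊕ C2 = (M1 ⊕ K) ⊕ (M2 ⊕ K) = M1 ⊕ M2, so the key drops out. Then M2 = (M1 ⊕ M2) ⊕ M1 over the first 10 bytes.
byte 0: (18 ^ d7) ^ 63 = cf ^ 63 = ac
byte 1: (f1 ^ 5e) ^ 6f = af ^ 6f = c0
byte 2: (4b ^ f2) ^ 64 = b9 ^ 64 = dd
byte 3: (f1 ^ 99) ^ 65 = 68 ^ 65 = 0d
byte 4: (a0 ^ b6) ^ 20 = 16 ^ 20 = 36
byte 5: (6a ^ 56) ^ 37 = 3c ^ 37 = 0b
byte 6: (56 ^ 9a) ^ 20 = cc ^ 20 = ec
byte 7: (70 ^ b7) ^ 74 = c7 ^ 74 = b3
byte 8: (a7 ^ cb) ^ 68 = 6c ^ 68 = 04
byte 9: (0a ^ 19) ^ 65 = 13 ^ 65 = 76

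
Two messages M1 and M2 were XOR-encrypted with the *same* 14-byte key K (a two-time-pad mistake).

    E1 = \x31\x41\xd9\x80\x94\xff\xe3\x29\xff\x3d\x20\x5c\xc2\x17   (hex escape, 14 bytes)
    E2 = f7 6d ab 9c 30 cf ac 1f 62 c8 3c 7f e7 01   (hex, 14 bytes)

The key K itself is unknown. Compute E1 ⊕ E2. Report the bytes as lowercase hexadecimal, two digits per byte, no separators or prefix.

c62c721ca4304f369df51c232516

E1 ⊕ E2 = (M1 ⊕ K) ⊕ (M2 ⊕ K) = M1 ⊕ M2 — the shared key cancels under XOR.
byte 0: 31 XOR f7 = c6
byte 1: 41 XOR 6d = 2c
byte 2: d9 XOR ab = 72
byte 3: 80 XOR 9c = 1c
byte 4: 94 XOR 30 = a4
byte 5: ff XOR cf = 30
byte 6: e3 XOR ac = 4f
byte 7: 29 XOR 1f = 36
byte 8: ff XOR 62 = 9d
byte 9: 3d XOR c8 = f5
byte 10: 20 XOR 3c = 1c
byte 11: 5c XOR 7f = 23
byte 12: c2 XOR e7 = 25
byte 13: 17 XOR 01 = 16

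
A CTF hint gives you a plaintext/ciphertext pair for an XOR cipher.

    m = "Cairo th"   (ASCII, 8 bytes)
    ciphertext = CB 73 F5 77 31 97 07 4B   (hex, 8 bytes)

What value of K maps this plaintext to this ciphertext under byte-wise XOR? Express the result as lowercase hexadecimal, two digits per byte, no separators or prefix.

88129c055eb77323

Since ciphertext = m ⊕ K, XORing both sides with m gives K = m ⊕ ciphertext.
01000011 XOR 11001011 = 10001000
01100001 XOR 01110011 = 00010010
01101001 XOR 11110101 = 10011100
01110010 XOR 01110111 = 00000101
01101111 XOR 00110001 = 01011110
00100000 XOR 10010111 = 10110111
01110100 XOR 00000111 = 01110011
01101000 XOR 01001011 = 00100011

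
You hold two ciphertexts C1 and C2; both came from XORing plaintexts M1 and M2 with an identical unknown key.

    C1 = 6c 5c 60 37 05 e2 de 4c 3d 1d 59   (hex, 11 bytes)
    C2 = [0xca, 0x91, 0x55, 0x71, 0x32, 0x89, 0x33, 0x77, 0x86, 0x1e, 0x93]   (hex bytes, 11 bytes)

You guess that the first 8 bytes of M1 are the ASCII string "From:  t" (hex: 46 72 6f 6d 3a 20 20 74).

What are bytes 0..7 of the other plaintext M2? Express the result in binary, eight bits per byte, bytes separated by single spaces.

11100000 10111111 01011010 00101011 00001101 01001011 11001101 01001111

First, C1 ⊕ C2 = (M1 ⊕ K) ⊕ (M2 ⊕ K) = M1 ⊕ M2, so the key drops out. Then M2 = (M1 ⊕ M2) ⊕ M1 over the first 8 bytes.
byte 0: (6c xor ca) xor 46 = a6 xor 46 = e0
byte 1: (5c xor 91) xor 72 = cd xor 72 = bf
byte 2: (60 xor 55) xor 6f = 35 xor 6f = 5a
byte 3: (37 xor 71) xor 6d = 46 xor 6d = 2b
byte 4: (05 xor 32) xor 3a = 37 xor 3a = 0d
byte 5: (e2 xor 89) xor 20 = 6b xor 20 = 4b
byte 6: (de xor 33) xor 20 = ed xor 20 = cd
byte 7: (4c xor 77) xor 74 = 3b xor 74 = 4f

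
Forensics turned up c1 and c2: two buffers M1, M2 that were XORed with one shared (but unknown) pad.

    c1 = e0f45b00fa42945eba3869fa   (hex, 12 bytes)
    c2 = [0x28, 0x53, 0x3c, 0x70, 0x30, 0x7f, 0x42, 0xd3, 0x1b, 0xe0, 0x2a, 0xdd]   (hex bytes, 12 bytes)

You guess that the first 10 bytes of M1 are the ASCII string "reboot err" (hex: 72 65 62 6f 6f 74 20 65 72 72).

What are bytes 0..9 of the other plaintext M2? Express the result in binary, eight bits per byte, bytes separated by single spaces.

First, c1 ⊕ c2 = (M1 ⊕ K) ⊕ (M2 ⊕ K) = M1 ⊕ M2, so the key drops out. Then M2 = (M1 ⊕ M2) ⊕ M1 over the first 10 bytes.
byte 0: (e0 ⊕ 28) ⊕ 72 = c8 ⊕ 72 = ba
byte 1: (f4 ⊕ 53) ⊕ 65 = a7 ⊕ 65 = c2
byte 2: (5b ⊕ 3c) ⊕ 62 = 67 ⊕ 62 = 05
byte 3: (00 ⊕ 70) ⊕ 6f = 70 ⊕ 6f = 1f
byte 4: (fa ⊕ 30) ⊕ 6f = ca ⊕ 6f = a5
byte 5: (42 ⊕ 7f) ⊕ 74 = 3d ⊕ 74 = 49
byte 6: (94 ⊕ 42) ⊕ 20 = d6 ⊕ 20 = f6
byte 7: (5e ⊕ d3) ⊕ 65 = 8d ⊕ 65 = e8
byte 8: (ba ⊕ 1b) ⊕ 72 = a1 ⊕ 72 = d3
byte 9: (38 ⊕ e0) ⊕ 72 = d8 ⊕ 72 = aa

10111010 11000010 00000101 00011111 10100101 01001001 11110110 11101000 11010011 10101010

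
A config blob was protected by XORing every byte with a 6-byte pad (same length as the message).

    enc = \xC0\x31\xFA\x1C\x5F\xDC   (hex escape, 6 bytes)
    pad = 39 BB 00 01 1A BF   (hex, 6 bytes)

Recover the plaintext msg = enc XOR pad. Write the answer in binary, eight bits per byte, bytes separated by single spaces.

c0 xor 39 = f9
31 xor bb = 8a
fa xor 00 = fa
1c xor 01 = 1d
5f xor 1a = 45
dc xor bf = 63

11111001 10001010 11111010 00011101 01000101 01100011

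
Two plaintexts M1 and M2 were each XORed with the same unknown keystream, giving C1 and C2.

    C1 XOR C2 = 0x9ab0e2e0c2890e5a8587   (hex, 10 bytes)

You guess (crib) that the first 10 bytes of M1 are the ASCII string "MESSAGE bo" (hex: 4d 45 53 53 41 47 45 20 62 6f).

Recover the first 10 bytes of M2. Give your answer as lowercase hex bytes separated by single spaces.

d7 f5 b1 b3 83 ce 4b 7a e7 e8

Since C1 ⊕ C2 = M1 ⊕ M2, XORing with the guessed M1 bytes yields the corresponding M2 bytes: M2 = (C1 ⊕ C2) ⊕ M1.
10011010 xor 01001101 = 11010111
10110000 xor 01000101 = 11110101
11100010 xor 01010011 = 10110001
11100000 xor 01010011 = 10110011
11000010 xor 01000001 = 10000011
10001001 xor 01000111 = 11001110
00001110 xor 01000101 = 01001011
01011010 xor 00100000 = 01111010
10000101 xor 01100010 = 11100111
10000111 xor 01101111 = 11101000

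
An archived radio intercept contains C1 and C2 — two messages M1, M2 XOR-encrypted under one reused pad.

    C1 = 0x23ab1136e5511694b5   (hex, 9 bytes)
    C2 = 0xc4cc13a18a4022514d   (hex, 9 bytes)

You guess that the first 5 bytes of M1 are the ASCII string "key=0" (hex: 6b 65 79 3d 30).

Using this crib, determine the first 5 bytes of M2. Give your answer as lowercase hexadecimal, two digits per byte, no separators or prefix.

First, C1 ⊕ C2 = (M1 ⊕ K) ⊕ (M2 ⊕ K) = M1 ⊕ M2, so the key drops out. Then M2 = (M1 ⊕ M2) ⊕ M1 over the first 5 bytes.
byte 0: (23 ^ c4) ^ 6b = e7 ^ 6b = 8c
byte 1: (ab ^ cc) ^ 65 = 67 ^ 65 = 02
byte 2: (11 ^ 13) ^ 79 = 02 ^ 79 = 7b
byte 3: (36 ^ a1) ^ 3d = 97 ^ 3d = aa
byte 4: (e5 ^ 8a) ^ 30 = 6f ^ 30 = 5f

8c027baa5f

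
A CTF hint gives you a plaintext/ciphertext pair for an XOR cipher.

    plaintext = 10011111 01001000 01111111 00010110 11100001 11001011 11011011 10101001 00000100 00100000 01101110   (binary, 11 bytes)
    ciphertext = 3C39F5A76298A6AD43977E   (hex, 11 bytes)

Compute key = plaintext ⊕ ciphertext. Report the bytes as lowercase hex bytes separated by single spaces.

Since ciphertext = plaintext ⊕ key, XORing both sides with plaintext gives key = plaintext ⊕ ciphertext.
9f XOR 3c = a3
48 XOR 39 = 71
7f XOR f5 = 8a
16 XOR a7 = b1
e1 XOR 62 = 83
cb XOR 98 = 53
db XOR a6 = 7d
a9 XOR ad = 04
04 XOR 43 = 47
20 XOR 97 = b7
6e XOR 7e = 10

a3 71 8a b1 83 53 7d 04 47 b7 10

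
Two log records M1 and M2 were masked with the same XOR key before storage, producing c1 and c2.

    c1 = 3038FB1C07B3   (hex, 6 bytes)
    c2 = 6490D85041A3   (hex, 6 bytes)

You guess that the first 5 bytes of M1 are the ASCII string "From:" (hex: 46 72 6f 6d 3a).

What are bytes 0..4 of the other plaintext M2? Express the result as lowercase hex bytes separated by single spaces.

12 da 4c 21 7c

First, c1 ⊕ c2 = (M1 ⊕ K) ⊕ (M2 ⊕ K) = M1 ⊕ M2, so the key drops out. Then M2 = (M1 ⊕ M2) ⊕ M1 over the first 5 bytes.
byte 0: (30 ^ 64) ^ 46 = 54 ^ 46 = 12
byte 1: (38 ^ 90) ^ 72 = a8 ^ 72 = da
byte 2: (fb ^ d8) ^ 6f = 23 ^ 6f = 4c
byte 3: (1c ^ 50) ^ 6d = 4c ^ 6d = 21
byte 4: (07 ^ 41) ^ 3a = 46 ^ 3a = 7c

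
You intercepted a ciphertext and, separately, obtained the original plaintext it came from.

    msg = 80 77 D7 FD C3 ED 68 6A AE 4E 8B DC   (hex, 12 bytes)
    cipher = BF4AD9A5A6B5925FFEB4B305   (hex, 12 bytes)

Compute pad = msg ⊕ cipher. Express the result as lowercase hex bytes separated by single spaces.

3f 3d 0e 58 65 58 fa 35 50 fa 38 d9

Since cipher = msg ⊕ pad, XORing both sides with msg gives pad = msg ⊕ cipher.
byte 0: 10000000 xor 10111111 = 00111111
byte 1: 01110111 xor 01001010 = 00111101
byte 2: 11010111 xor 11011001 = 00001110
byte 3: 11111101 xor 10100101 = 01011000
byte 4: 11000011 xor 10100110 = 01100101
byte 5: 11101101 xor 10110101 = 01011000
byte 6: 01101000 xor 10010010 = 11111010
byte 7: 01101010 xor 01011111 = 00110101
byte 8: 10101110 xor 11111110 = 01010000
byte 9: 01001110 xor 10110100 = 11111010
byte 10: 10001011 xor 10110011 = 00111000
byte 11: 11011100 xor 00000101 = 11011001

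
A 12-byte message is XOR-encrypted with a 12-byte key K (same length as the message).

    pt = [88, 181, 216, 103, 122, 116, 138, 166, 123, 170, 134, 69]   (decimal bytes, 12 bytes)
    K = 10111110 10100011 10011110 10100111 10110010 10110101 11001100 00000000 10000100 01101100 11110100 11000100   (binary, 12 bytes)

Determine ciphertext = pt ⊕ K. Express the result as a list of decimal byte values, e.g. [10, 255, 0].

[230, 22, 70, 192, 200, 193, 70, 166, 255, 198, 114, 129]

01011000 ^ 10111110 = 11100110
10110101 ^ 10100011 = 00010110
11011000 ^ 10011110 = 01000110
01100111 ^ 10100111 = 11000000
01111010 ^ 10110010 = 11001000
01110100 ^ 10110101 = 11000001
10001010 ^ 11001100 = 01000110
10100110 ^ 00000000 = 10100110
01111011 ^ 10000100 = 11111111
10101010 ^ 01101100 = 11000110
10000110 ^ 11110100 = 01110010
01000101 ^ 11000100 = 10000001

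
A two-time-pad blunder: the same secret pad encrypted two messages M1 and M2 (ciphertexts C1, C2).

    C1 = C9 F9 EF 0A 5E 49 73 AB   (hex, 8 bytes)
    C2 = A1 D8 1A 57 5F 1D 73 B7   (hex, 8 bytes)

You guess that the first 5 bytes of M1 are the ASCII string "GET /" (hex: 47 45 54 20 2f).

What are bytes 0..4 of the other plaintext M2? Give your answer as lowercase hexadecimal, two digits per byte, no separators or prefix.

2f64a17d2e

First, C1 ⊕ C2 = (M1 ⊕ K) ⊕ (M2 ⊕ K) = M1 ⊕ M2, so the key drops out. Then M2 = (M1 ⊕ M2) ⊕ M1 over the first 5 bytes.
byte 0: (c9 ^ a1) ^ 47 = 68 ^ 47 = 2f
byte 1: (f9 ^ d8) ^ 45 = 21 ^ 45 = 64
byte 2: (ef ^ 1a) ^ 54 = f5 ^ 54 = a1
byte 3: (0a ^ 57) ^ 20 = 5d ^ 20 = 7d
byte 4: (5e ^ 5f) ^ 2f = 01 ^ 2f = 2e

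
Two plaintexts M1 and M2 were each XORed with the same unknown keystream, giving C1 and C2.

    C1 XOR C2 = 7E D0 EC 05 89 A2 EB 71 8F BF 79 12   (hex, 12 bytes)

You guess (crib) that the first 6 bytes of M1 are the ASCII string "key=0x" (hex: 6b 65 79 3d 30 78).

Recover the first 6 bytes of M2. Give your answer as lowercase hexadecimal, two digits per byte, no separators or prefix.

Since C1 ⊕ C2 = M1 ⊕ M2, XORing with the guessed M1 bytes yields the corresponding M2 bytes: M2 = (C1 ⊕ C2) ⊕ M1.
7e ^ 6b = 15
d0 ^ 65 = b5
ec ^ 79 = 95
05 ^ 3d = 38
89 ^ 30 = b9
a2 ^ 78 = da

15b59538b9da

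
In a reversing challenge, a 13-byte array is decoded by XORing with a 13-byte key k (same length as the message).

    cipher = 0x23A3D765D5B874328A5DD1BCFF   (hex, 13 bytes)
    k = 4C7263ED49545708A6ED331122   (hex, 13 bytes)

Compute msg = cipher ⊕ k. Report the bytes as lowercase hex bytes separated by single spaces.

6f d1 b4 88 9c ec 23 3a 2c b0 e2 ad dd

byte 0: 23 ⊕ 4c = 6f
byte 1: a3 ⊕ 72 = d1
byte 2: d7 ⊕ 63 = b4
byte 3: 65 ⊕ ed = 88
byte 4: d5 ⊕ 49 = 9c
byte 5: b8 ⊕ 54 = ec
byte 6: 74 ⊕ 57 = 23
byte 7: 32 ⊕ 08 = 3a
byte 8: 8a ⊕ a6 = 2c
byte 9: 5d ⊕ ed = b0
byte 10: d1 ⊕ 33 = e2
byte 11: bc ⊕ 11 = ad
byte 12: ff ⊕ 22 = dd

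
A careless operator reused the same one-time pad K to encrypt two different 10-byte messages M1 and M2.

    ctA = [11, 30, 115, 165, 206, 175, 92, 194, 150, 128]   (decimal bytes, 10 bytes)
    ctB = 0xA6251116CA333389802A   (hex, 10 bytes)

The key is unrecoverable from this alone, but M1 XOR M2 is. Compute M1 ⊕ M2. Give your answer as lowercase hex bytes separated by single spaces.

ctA ⊕ ctB = (M1 ⊕ K) ⊕ (M2 ⊕ K) = M1 ⊕ M2 — the shared key cancels under XOR.
byte 0:  11 ⊕ 166 = 173
byte 1:  30 ⊕  37 =  59
byte 2: 115 ⊕  17 =  98
byte 3: 165 ⊕  22 = 179
byte 4: 206 ⊕ 202 =   4
byte 5: 175 ⊕  51 = 156
byte 6:  92 ⊕  51 = 111
byte 7: 194 ⊕ 137 =  75
byte 8: 150 ⊕ 128 =  22
byte 9: 128 ⊕  42 = 170

ad 3b 62 b3 04 9c 6f 4b 16 aa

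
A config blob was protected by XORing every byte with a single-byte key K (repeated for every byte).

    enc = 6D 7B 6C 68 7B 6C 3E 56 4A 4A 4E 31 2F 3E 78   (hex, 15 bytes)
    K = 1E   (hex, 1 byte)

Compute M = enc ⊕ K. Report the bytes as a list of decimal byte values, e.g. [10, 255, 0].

[115, 101, 114, 118, 101, 114, 32, 72, 84, 84, 80, 47, 49, 32, 102]

The 1-byte key repeats, so the effective keystream is 1e 1e 1e 1e 1e 1e 1e 1e 1e 1e 1e 1e 1e 1e 1e.
byte 0: 6d ⊕ 1e = 73
byte 1: 7b ⊕ 1e = 65
byte 2: 6c ⊕ 1e = 72
byte 3: 68 ⊕ 1e = 76
byte 4: 7b ⊕ 1e = 65
byte 5: 6c ⊕ 1e = 72
byte 6: 3e ⊕ 1e = 20
byte 7: 56 ⊕ 1e = 48
byte 8: 4a ⊕ 1e = 54
byte 9: 4a ⊕ 1e = 54
byte 10: 4e ⊕ 1e = 50
byte 11: 31 ⊕ 1e = 2f
byte 12: 2f ⊕ 1e = 31
byte 13: 3e ⊕ 1e = 20
byte 14: 78 ⊕ 1e = 66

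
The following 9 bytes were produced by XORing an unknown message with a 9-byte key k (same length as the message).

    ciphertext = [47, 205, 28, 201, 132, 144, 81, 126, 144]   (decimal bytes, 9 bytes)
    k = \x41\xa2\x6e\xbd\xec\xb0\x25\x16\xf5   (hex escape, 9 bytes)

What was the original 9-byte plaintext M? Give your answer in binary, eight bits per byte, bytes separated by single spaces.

XOR is its own inverse, so applying the key byte-wise gives the result directly.
2f ⊕ 41 = 6e
cd ⊕ a2 = 6f
1c ⊕ 6e = 72
c9 ⊕ bd = 74
84 ⊕ ec = 68
90 ⊕ b0 = 20
51 ⊕ 25 = 74
7e ⊕ 16 = 68
90 ⊕ f5 = 65

01101110 01101111 01110010 01110100 01101000 00100000 01110100 01101000 01100101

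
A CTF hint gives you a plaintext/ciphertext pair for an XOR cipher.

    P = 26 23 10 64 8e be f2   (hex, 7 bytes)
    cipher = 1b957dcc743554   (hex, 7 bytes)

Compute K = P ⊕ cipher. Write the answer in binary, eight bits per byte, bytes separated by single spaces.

Since cipher = P ⊕ K, XORing both sides with P gives K = P ⊕ cipher.
26 XOR 1b = 3d
23 XOR 95 = b6
10 XOR 7d = 6d
64 XOR cc = a8
8e XOR 74 = fa
be XOR 35 = 8b
f2 XOR 54 = a6

00111101 10110110 01101101 10101000 11111010 10001011 10100110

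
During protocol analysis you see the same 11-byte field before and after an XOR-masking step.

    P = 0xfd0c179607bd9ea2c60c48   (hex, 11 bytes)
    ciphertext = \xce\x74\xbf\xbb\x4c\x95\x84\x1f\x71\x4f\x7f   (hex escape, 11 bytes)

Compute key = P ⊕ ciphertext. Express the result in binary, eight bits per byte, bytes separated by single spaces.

Since ciphertext = P ⊕ key, XORing both sides with P gives key = P ⊕ ciphertext.
fd XOR ce = 33
0c XOR 74 = 78
17 XOR bf = a8
96 XOR bb = 2d
07 XOR 4c = 4b
bd XOR 95 = 28
9e XOR 84 = 1a
a2 XOR 1f = bd
c6 XOR 71 = b7
0c XOR 4f = 43
48 XOR 7f = 37

00110011 01111000 10101000 00101101 01001011 00101000 00011010 10111101 10110111 01000011 00110111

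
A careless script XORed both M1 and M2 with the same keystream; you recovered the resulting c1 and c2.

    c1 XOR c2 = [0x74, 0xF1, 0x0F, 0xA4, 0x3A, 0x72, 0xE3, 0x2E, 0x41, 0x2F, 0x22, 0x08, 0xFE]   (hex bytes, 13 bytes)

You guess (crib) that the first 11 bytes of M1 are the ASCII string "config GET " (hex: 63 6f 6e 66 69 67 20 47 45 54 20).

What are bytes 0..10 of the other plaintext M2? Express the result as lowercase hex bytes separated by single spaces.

Since c1 ⊕ c2 = M1 ⊕ M2, XORing with the guessed M1 bytes yields the corresponding M2 bytes: M2 = (c1 ⊕ c2) ⊕ M1.
byte 0: 74 XOR 63 = 17
byte 1: f1 XOR 6f = 9e
byte 2: 0f XOR 6e = 61
byte 3: a4 XOR 66 = c2
byte 4: 3a XOR 69 = 53
byte 5: 72 XOR 67 = 15
byte 6: e3 XOR 20 = c3
byte 7: 2e XOR 47 = 69
byte 8: 41 XOR 45 = 04
byte 9: 2f XOR 54 = 7b
byte 10: 22 XOR 20 = 02

17 9e 61 c2 53 15 c3 69 04 7b 02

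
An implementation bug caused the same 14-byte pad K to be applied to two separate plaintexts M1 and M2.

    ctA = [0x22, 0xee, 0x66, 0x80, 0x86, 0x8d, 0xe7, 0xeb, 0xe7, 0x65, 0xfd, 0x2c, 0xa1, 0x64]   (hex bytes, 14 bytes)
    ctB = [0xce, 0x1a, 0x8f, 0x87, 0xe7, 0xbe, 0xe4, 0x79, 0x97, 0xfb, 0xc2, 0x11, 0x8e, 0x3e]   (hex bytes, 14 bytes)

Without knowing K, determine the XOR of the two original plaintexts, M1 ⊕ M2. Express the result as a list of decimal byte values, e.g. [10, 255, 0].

[236, 244, 233, 7, 97, 51, 3, 146, 112, 158, 63, 61, 47, 90]

ctA ⊕ ctB = (M1 ⊕ K) ⊕ (M2 ⊕ K) = M1 ⊕ M2 — the shared key cancels under XOR.
22 xor ce = ec
ee xor 1a = f4
66 xor 8f = e9
80 xor 87 = 07
86 xor e7 = 61
8d xor be = 33
e7 xor e4 = 03
eb xor 79 = 92
e7 xor 97 = 70
65 xor fb = 9e
fd xor c2 = 3f
2c xor 11 = 3d
a1 xor 8e = 2f
64 xor 3e = 5a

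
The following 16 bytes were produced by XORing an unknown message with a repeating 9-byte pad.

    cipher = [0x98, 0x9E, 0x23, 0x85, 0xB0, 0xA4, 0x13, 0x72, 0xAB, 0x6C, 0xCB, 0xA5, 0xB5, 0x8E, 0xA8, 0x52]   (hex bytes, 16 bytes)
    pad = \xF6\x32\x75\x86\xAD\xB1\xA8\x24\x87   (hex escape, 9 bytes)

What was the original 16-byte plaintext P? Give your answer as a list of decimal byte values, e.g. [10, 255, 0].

The 9-byte key repeats, so the effective keystream is f6 32 75 86 ad b1 a8 24 87 f6 32 75 86 ad b1 a8.
byte 0: 98 xor f6 = 6e
byte 1: 9e xor 32 = ac
byte 2: 23 xor 75 = 56
byte 3: 85 xor 86 = 03
byte 4: b0 xor ad = 1d
byte 5: a4 xor b1 = 15
byte 6: 13 xor a8 = bb
byte 7: 72 xor 24 = 56
byte 8: ab xor 87 = 2c
byte 9: 6c xor f6 = 9a
byte 10: cb xor 32 = f9
byte 11: a5 xor 75 = d0
byte 12: b5 xor 86 = 33
byte 13: 8e xor ad = 23
byte 14: a8 xor b1 = 19
byte 15: 52 xor a8 = fa

[110, 172, 86, 3, 29, 21, 187, 86, 44, 154, 249, 208, 51, 35, 25, 250]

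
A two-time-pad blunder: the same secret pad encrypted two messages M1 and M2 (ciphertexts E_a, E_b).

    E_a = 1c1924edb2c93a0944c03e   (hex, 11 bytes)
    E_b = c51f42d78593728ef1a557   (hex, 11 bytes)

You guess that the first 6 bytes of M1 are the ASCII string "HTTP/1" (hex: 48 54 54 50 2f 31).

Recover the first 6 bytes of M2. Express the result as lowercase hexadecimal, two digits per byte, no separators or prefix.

First, E_a ⊕ E_b = (M1 ⊕ K) ⊕ (M2 ⊕ K) = M1 ⊕ M2, so the key drops out. Then M2 = (M1 ⊕ M2) ⊕ M1 over the first 6 bytes.
byte 0: (1c xor c5) xor 48 = d9 xor 48 = 91
byte 1: (19 xor 1f) xor 54 = 06 xor 54 = 52
byte 2: (24 xor 42) xor 54 = 66 xor 54 = 32
byte 3: (ed xor d7) xor 50 = 3a xor 50 = 6a
byte 4: (b2 xor 85) xor 2f = 37 xor 2f = 18
byte 5: (c9 xor 93) xor 31 = 5a xor 31 = 6b

9152326a186b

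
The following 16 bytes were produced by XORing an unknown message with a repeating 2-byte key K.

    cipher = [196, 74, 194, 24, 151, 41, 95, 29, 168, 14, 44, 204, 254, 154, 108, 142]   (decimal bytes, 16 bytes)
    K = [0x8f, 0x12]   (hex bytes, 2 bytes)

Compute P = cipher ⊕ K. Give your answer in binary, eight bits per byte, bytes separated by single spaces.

The 2-byte key repeats, so the effective keystream is 8f 12 8f 12 8f 12 8f 12 8f 12 8f 12 8f 12 8f 12.
byte 0: c4 xor 8f = 4b
byte 1: 4a xor 12 = 58
byte 2: c2 xor 8f = 4d
byte 3: 18 xor 12 = 0a
byte 4: 97 xor 8f = 18
byte 5: 29 xor 12 = 3b
byte 6: 5f xor 8f = d0
byte 7: 1d xor 12 = 0f
byte 8: a8 xor 8f = 27
byte 9: 0e xor 12 = 1c
byte 10: 2c xor 8f = a3
byte 11: cc xor 12 = de
byte 12: fe xor 8f = 71
byte 13: 9a xor 12 = 88
byte 14: 6c xor 8f = e3
byte 15: 8e xor 12 = 9c

01001011 01011000 01001101 00001010 00011000 00111011 11010000 00001111 00100111 00011100 10100011 11011110 01110001 10001000 11100011 10011100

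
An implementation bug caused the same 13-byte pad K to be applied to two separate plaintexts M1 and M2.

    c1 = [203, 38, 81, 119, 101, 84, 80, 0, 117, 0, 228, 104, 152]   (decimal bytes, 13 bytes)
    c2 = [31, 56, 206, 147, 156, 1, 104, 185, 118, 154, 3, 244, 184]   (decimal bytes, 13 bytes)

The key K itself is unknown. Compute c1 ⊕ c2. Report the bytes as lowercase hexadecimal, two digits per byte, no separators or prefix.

d41e9fe4f95538b9039ae79c20

c1 ⊕ c2 = (M1 ⊕ K) ⊕ (M2 ⊕ K) = M1 ⊕ M2 — the shared key cancels under XOR.
203 ^  31 = 212
 38 ^  56 =  30
 81 ^ 206 = 159
119 ^ 147 = 228
101 ^ 156 = 249
 84 ^   1 =  85
 80 ^ 104 =  56
  0 ^ 185 = 185
117 ^ 118 =   3
  0 ^ 154 = 154
228 ^   3 = 231
104 ^ 244 = 156
152 ^ 184 =  32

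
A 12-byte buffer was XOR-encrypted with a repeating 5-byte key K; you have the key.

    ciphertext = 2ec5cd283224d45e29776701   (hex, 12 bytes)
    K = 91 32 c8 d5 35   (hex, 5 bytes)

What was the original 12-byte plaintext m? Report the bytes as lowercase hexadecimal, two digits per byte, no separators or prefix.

The 5-byte key repeats, so the effective keystream is 91 32 c8 d5 35 91 32 c8 d5 35 91 32.
byte 0: 2e ^ 91 = bf
byte 1: c5 ^ 32 = f7
byte 2: cd ^ c8 = 05
byte 3: 28 ^ d5 = fd
byte 4: 32 ^ 35 = 07
byte 5: 24 ^ 91 = b5
byte 6: d4 ^ 32 = e6
byte 7: 5e ^ c8 = 96
byte 8: 29 ^ d5 = fc
byte 9: 77 ^ 35 = 42
byte 10: 67 ^ 91 = f6
byte 11: 01 ^ 32 = 33

bff705fd07b5e696fc42f633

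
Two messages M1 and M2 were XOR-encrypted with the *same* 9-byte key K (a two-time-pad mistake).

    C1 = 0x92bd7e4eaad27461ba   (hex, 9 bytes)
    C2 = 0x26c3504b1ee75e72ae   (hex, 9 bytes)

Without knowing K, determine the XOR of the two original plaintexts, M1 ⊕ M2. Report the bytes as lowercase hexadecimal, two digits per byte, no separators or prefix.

C1 ⊕ C2 = (M1 ⊕ K) ⊕ (M2 ⊕ K) = M1 ⊕ M2 — the shared key cancels under XOR.
146 xor  38 = 180
189 xor 195 = 126
126 xor  80 =  46
 78 xor  75 =   5
170 xor  30 = 180
210 xor 231 =  53
116 xor  94 =  42
 97 xor 114 =  19
186 xor 174 =  20

b47e2e05b4352a1314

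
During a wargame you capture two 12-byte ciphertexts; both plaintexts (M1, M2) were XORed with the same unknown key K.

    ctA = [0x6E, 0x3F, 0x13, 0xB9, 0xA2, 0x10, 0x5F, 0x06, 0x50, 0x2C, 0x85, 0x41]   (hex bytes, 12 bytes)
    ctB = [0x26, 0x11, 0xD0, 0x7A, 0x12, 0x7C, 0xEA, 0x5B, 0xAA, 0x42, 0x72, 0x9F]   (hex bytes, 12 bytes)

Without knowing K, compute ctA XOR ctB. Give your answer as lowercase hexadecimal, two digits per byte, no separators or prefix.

482ec3c3b06cb55dfa6ef7de

ctA ⊕ ctB = (M1 ⊕ K) ⊕ (M2 ⊕ K) = M1 ⊕ M2 — the shared key cancels under XOR.
6e ^ 26 = 48
3f ^ 11 = 2e
13 ^ d0 = c3
b9 ^ 7a = c3
a2 ^ 12 = b0
10 ^ 7c = 6c
5f ^ ea = b5
06 ^ 5b = 5d
50 ^ aa = fa
2c ^ 42 = 6e
85 ^ 72 = f7
41 ^ 9f = de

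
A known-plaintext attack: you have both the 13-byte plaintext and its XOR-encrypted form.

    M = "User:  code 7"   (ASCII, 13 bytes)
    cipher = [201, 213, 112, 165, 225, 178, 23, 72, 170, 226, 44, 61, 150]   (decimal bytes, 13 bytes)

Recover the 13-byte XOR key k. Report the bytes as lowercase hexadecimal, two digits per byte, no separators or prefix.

Since cipher = M ⊕ k, XORing both sides with M gives k = M ⊕ cipher.
 85 XOR 201 = 156
115 XOR 213 = 166
101 XOR 112 =  21
114 XOR 165 = 215
 58 XOR 225 = 219
 32 XOR 178 = 146
 32 XOR  23 =  55
 99 XOR  72 =  43
111 XOR 170 = 197
100 XOR 226 = 134
101 XOR  44 =  73
 32 XOR  61 =  29
 55 XOR 150 = 161

9ca615d7db92372bc586491da1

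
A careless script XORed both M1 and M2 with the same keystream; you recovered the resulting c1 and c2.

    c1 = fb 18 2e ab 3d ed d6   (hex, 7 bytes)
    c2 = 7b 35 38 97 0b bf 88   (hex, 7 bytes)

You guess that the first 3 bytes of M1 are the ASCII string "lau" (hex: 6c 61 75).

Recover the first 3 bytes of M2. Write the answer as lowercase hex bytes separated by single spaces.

ec 4c 63

First, c1 ⊕ c2 = (M1 ⊕ K) ⊕ (M2 ⊕ K) = M1 ⊕ M2, so the key drops out. Then M2 = (M1 ⊕ M2) ⊕ M1 over the first 3 bytes.
byte 0: (fb ⊕ 7b) ⊕ 6c = 80 ⊕ 6c = ec
byte 1: (18 ⊕ 35) ⊕ 61 = 2d ⊕ 61 = 4c
byte 2: (2e ⊕ 38) ⊕ 75 = 16 ⊕ 75 = 63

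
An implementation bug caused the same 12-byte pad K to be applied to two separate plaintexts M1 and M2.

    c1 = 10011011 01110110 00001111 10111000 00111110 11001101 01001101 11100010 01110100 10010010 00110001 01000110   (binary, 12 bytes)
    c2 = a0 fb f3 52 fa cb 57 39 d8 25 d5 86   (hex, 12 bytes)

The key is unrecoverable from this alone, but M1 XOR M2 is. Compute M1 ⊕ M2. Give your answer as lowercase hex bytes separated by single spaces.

c1 ⊕ c2 = (M1 ⊕ K) ⊕ (M2 ⊕ K) = M1 ⊕ M2 — the shared key cancels under XOR.
9b xor a0 = 3b
76 xor fb = 8d
0f xor f3 = fc
b8 xor 52 = ea
3e xor fa = c4
cd xor cb = 06
4d xor 57 = 1a
e2 xor 39 = db
74 xor d8 = ac
92 xor 25 = b7
31 xor d5 = e4
46 xor 86 = c0

3b 8d fc ea c4 06 1a db ac b7 e4 c0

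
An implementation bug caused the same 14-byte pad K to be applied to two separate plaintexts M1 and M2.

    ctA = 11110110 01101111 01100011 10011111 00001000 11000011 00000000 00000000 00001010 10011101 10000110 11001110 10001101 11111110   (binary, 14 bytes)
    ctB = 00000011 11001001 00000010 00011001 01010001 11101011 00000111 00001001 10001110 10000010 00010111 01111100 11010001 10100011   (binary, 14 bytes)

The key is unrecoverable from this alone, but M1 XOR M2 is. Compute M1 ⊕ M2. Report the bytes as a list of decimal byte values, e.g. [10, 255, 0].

[245, 166, 97, 134, 89, 40, 7, 9, 132, 31, 145, 178, 92, 93]

ctA ⊕ ctB = (M1 ⊕ K) ⊕ (M2 ⊕ K) = M1 ⊕ M2 — the shared key cancels under XOR.
246 ^   3 = 245
111 ^ 201 = 166
 99 ^   2 =  97
159 ^  25 = 134
  8 ^  81 =  89
195 ^ 235 =  40
  0 ^   7 =   7
  0 ^   9 =   9
 10 ^ 142 = 132
157 ^ 130 =  31
134 ^  23 = 145
206 ^ 124 = 178
141 ^ 209 =  92
254 ^ 163 =  93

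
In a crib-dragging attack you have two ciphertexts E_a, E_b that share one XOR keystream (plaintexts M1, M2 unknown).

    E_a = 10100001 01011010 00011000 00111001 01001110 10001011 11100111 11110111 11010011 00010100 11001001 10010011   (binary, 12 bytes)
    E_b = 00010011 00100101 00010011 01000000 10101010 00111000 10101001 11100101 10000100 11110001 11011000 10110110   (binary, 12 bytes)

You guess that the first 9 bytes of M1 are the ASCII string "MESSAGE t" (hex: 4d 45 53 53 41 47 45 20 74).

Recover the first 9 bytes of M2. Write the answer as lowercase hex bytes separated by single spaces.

First, E_a ⊕ E_b = (M1 ⊕ K) ⊕ (M2 ⊕ K) = M1 ⊕ M2, so the key drops out. Then M2 = (M1 ⊕ M2) ⊕ M1 over the first 9 bytes.
byte 0: (a1 XOR 13) XOR 4d = b2 XOR 4d = ff
byte 1: (5a XOR 25) XOR 45 = 7f XOR 45 = 3a
byte 2: (18 XOR 13) XOR 53 = 0b XOR 53 = 58
byte 3: (39 XOR 40) XOR 53 = 79 XOR 53 = 2a
byte 4: (4e XOR aa) XOR 41 = e4 XOR 41 = a5
byte 5: (8b XOR 38) XOR 47 = b3 XOR 47 = f4
byte 6: (e7 XOR a9) XOR 45 = 4e XOR 45 = 0b
byte 7: (f7 XOR e5) XOR 20 = 12 XOR 20 = 32
byte 8: (d3 XOR 84) XOR 74 = 57 XOR 74 = 23

ff 3a 58 2a a5 f4 0b 32 23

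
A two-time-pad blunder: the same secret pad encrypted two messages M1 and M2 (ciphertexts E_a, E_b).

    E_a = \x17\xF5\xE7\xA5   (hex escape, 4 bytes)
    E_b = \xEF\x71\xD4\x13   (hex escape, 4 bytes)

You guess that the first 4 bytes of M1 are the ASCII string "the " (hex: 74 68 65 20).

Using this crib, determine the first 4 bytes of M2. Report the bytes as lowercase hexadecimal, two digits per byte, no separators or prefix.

First, E_a ⊕ E_b = (M1 ⊕ K) ⊕ (M2 ⊕ K) = M1 ⊕ M2, so the key drops out. Then M2 = (M1 ⊕ M2) ⊕ M1 over the first 4 bytes.
byte 0: (17 xor ef) xor 74 = f8 xor 74 = 8c
byte 1: (f5 xor 71) xor 68 = 84 xor 68 = ec
byte 2: (e7 xor d4) xor 65 = 33 xor 65 = 56
byte 3: (a5 xor 13) xor 20 = b6 xor 20 = 96

8cec5696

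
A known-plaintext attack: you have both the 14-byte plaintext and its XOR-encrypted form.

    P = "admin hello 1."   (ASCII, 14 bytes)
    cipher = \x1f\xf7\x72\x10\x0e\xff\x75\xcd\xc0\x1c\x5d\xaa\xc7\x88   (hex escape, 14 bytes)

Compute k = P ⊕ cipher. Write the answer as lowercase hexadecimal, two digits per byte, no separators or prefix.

7e931f7960df1da8ac70328af6a6

Since cipher = P ⊕ k, XORing both sides with P gives k = P ⊕ cipher.
61 XOR 1f = 7e
64 XOR f7 = 93
6d XOR 72 = 1f
69 XOR 10 = 79
6e XOR 0e = 60
20 XOR ff = df
68 XOR 75 = 1d
65 XOR cd = a8
6c XOR c0 = ac
6c XOR 1c = 70
6f XOR 5d = 32
20 XOR aa = 8a
31 XOR c7 = f6
2e XOR 88 = a6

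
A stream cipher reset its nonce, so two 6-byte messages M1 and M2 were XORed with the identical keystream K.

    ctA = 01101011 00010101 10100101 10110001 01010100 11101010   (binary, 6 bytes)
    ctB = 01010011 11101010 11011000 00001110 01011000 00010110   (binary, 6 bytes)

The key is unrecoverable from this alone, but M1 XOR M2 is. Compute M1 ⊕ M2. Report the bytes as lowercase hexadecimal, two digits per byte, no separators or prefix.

ctA ⊕ ctB = (M1 ⊕ K) ⊕ (M2 ⊕ K) = M1 ⊕ M2 — the shared key cancels under XOR.
6b XOR 53 = 38
15 XOR ea = ff
a5 XOR d8 = 7d
b1 XOR 0e = bf
54 XOR 58 = 0c
ea XOR 16 = fc

38ff7dbf0cfc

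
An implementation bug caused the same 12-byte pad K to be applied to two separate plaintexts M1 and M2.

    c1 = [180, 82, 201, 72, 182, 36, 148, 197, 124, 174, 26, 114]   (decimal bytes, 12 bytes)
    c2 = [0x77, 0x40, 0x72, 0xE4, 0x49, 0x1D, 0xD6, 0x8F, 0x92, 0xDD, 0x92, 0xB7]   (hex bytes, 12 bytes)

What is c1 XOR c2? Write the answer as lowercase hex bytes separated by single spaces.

c1 ⊕ c2 = (M1 ⊕ K) ⊕ (M2 ⊕ K) = M1 ⊕ M2 — the shared key cancels under XOR.
b4 ⊕ 77 = c3
52 ⊕ 40 = 12
c9 ⊕ 72 = bb
48 ⊕ e4 = ac
b6 ⊕ 49 = ff
24 ⊕ 1d = 39
94 ⊕ d6 = 42
c5 ⊕ 8f = 4a
7c ⊕ 92 = ee
ae ⊕ dd = 73
1a ⊕ 92 = 88
72 ⊕ b7 = c5

c3 12 bb ac ff 39 42 4a ee 73 88 c5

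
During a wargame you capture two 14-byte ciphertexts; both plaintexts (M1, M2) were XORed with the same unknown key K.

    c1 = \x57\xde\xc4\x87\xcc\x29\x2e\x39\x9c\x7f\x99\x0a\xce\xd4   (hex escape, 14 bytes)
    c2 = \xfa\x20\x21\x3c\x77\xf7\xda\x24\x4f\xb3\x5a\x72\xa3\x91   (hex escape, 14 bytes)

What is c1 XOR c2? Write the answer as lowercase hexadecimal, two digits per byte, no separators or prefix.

c1 ⊕ c2 = (M1 ⊕ K) ⊕ (M2 ⊕ K) = M1 ⊕ M2 — the shared key cancels under XOR.
57 xor fa = ad
de xor 20 = fe
c4 xor 21 = e5
87 xor 3c = bb
cc xor 77 = bb
29 xor f7 = de
2e xor da = f4
39 xor 24 = 1d
9c xor 4f = d3
7f xor b3 = cc
99 xor 5a = c3
0a xor 72 = 78
ce xor a3 = 6d
d4 xor 91 = 45

adfee5bbbbdef41dd3ccc3786d45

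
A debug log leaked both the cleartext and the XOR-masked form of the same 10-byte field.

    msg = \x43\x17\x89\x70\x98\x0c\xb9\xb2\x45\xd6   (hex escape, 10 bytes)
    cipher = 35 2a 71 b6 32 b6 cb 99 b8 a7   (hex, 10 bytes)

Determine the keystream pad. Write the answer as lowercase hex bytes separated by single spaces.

76 3d f8 c6 aa ba 72 2b fd 71

Since cipher = msg ⊕ pad, XORing both sides with msg gives pad = msg ⊕ cipher.
43 XOR 35 = 76
17 XOR 2a = 3d
89 XOR 71 = f8
70 XOR b6 = c6
98 XOR 32 = aa
0c XOR b6 = ba
b9 XOR cb = 72
b2 XOR 99 = 2b
45 XOR b8 = fd
d6 XOR a7 = 71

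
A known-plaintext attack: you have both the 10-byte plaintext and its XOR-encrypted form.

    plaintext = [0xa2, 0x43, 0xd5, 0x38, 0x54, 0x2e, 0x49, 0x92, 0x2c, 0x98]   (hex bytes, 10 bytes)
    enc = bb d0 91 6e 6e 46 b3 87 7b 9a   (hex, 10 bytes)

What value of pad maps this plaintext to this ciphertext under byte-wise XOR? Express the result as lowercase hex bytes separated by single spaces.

19 93 44 56 3a 68 fa 15 57 02

Since enc = plaintext ⊕ pad, XORing both sides with plaintext gives pad = plaintext ⊕ enc.
a2 xor bb = 19
43 xor d0 = 93
d5 xor 91 = 44
38 xor 6e = 56
54 xor 6e = 3a
2e xor 46 = 68
49 xor b3 = fa
92 xor 87 = 15
2c xor 7b = 57
98 xor 9a = 02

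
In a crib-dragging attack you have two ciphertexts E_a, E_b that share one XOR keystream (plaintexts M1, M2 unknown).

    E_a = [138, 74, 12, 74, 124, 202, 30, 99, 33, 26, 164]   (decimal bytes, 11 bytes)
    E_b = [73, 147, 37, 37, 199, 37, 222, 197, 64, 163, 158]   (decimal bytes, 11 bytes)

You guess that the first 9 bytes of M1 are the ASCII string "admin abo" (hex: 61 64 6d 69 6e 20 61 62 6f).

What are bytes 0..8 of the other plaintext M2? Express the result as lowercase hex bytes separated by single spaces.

a2 bd 44 06 d5 cf a1 c4 0e

First, E_a ⊕ E_b = (M1 ⊕ K) ⊕ (M2 ⊕ K) = M1 ⊕ M2, so the key drops out. Then M2 = (M1 ⊕ M2) ⊕ M1 over the first 9 bytes.
byte 0: (8a ⊕ 49) ⊕ 61 = c3 ⊕ 61 = a2
byte 1: (4a ⊕ 93) ⊕ 64 = d9 ⊕ 64 = bd
byte 2: (0c ⊕ 25) ⊕ 6d = 29 ⊕ 6d = 44
byte 3: (4a ⊕ 25) ⊕ 69 = 6f ⊕ 69 = 06
byte 4: (7c ⊕ c7) ⊕ 6e = bb ⊕ 6e = d5
byte 5: (ca ⊕ 25) ⊕ 20 = ef ⊕ 20 = cf
byte 6: (1e ⊕ de) ⊕ 61 = c0 ⊕ 61 = a1
byte 7: (63 ⊕ c5) ⊕ 62 = a6 ⊕ 62 = c4
byte 8: (21 ⊕ 40) ⊕ 6f = 61 ⊕ 6f = 0e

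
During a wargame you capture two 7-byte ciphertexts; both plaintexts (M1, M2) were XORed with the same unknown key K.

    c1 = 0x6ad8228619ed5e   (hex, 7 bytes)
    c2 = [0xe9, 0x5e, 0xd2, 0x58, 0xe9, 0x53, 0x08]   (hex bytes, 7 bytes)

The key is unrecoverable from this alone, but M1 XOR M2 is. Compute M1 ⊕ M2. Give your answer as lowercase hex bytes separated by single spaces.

83 86 f0 de f0 be 56

c1 ⊕ c2 = (M1 ⊕ K) ⊕ (M2 ⊕ K) = M1 ⊕ M2 — the shared key cancels under XOR.
6a xor e9 = 83
d8 xor 5e = 86
22 xor d2 = f0
86 xor 58 = de
19 xor e9 = f0
ed xor 53 = be
5e xor 08 = 56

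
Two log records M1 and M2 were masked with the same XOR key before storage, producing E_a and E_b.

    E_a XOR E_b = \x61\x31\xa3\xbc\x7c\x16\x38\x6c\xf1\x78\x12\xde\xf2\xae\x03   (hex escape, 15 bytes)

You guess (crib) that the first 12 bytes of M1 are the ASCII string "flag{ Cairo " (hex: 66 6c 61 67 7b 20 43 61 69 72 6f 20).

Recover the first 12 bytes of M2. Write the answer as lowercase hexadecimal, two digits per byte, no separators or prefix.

075dc2db07367b0d980a7dfe

Since E_a ⊕ E_b = M1 ⊕ M2, XORing with the guessed M1 bytes yields the corresponding M2 bytes: M2 = (E_a ⊕ E_b) ⊕ M1.
61 ⊕ 66 = 07
31 ⊕ 6c = 5d
a3 ⊕ 61 = c2
bc ⊕ 67 = db
7c ⊕ 7b = 07
16 ⊕ 20 = 36
38 ⊕ 43 = 7b
6c ⊕ 61 = 0d
f1 ⊕ 69 = 98
78 ⊕ 72 = 0a
12 ⊕ 6f = 7d
de ⊕ 20 = fe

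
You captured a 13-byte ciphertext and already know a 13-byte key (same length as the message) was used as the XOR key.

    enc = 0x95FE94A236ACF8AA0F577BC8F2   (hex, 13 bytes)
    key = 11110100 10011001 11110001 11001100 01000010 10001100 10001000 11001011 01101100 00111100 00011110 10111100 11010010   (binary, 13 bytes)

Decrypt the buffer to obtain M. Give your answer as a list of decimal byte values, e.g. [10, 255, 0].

10010101 ⊕ 11110100 = 01100001
11111110 ⊕ 10011001 = 01100111
10010100 ⊕ 11110001 = 01100101
10100010 ⊕ 11001100 = 01101110
00110110 ⊕ 01000010 = 01110100
10101100 ⊕ 10001100 = 00100000
11111000 ⊕ 10001000 = 01110000
10101010 ⊕ 11001011 = 01100001
00001111 ⊕ 01101100 = 01100011
01010111 ⊕ 00111100 = 01101011
01111011 ⊕ 00011110 = 01100101
11001000 ⊕ 10111100 = 01110100
11110010 ⊕ 11010010 = 00100000

[97, 103, 101, 110, 116, 32, 112, 97, 99, 107, 101, 116, 32]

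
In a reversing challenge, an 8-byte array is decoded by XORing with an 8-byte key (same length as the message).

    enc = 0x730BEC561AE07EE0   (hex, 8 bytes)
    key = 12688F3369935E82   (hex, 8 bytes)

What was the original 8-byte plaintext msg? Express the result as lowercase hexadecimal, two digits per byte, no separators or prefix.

6163636573732062

73 xor 12 = 61
0b xor 68 = 63
ec xor 8f = 63
56 xor 33 = 65
1a xor 69 = 73
e0 xor 93 = 73
7e xor 5e = 20
e0 xor 82 = 62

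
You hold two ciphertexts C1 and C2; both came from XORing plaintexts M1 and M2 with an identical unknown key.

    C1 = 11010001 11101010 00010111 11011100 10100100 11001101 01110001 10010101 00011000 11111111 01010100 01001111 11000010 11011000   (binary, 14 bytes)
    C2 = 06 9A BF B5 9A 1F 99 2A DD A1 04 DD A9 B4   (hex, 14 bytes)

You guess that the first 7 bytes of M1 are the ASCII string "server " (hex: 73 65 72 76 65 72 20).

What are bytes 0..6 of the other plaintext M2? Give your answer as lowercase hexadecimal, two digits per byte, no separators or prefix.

First, C1 ⊕ C2 = (M1 ⊕ K) ⊕ (M2 ⊕ K) = M1 ⊕ M2, so the key drops out. Then M2 = (M1 ⊕ M2) ⊕ M1 over the first 7 bytes.
byte 0: (d1 ⊕ 06) ⊕ 73 = d7 ⊕ 73 = a4
byte 1: (ea ⊕ 9a) ⊕ 65 = 70 ⊕ 65 = 15
byte 2: (17 ⊕ bf) ⊕ 72 = a8 ⊕ 72 = da
byte 3: (dc ⊕ b5) ⊕ 76 = 69 ⊕ 76 = 1f
byte 4: (a4 ⊕ 9a) ⊕ 65 = 3e ⊕ 65 = 5b
byte 5: (cd ⊕ 1f) ⊕ 72 = d2 ⊕ 72 = a0
byte 6: (71 ⊕ 99) ⊕ 20 = e8 ⊕ 20 = c8

a415da1f5ba0c8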